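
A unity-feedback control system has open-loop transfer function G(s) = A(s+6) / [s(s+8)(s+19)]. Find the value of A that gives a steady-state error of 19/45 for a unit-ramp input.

System type = 1 (one pole at s=0).
K_v = lim_{s→0} s·G(s) = A·6 / (8·19) = (3/76)·A.
e_ss = 1/K_v = 19/45 ⇒ K_v = 45/19 ⇒ A = (45/19)/(3/76) = 60.

60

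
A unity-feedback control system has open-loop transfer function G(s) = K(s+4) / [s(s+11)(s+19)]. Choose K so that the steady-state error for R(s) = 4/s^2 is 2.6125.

System type = 1 (one pole at s=0).
K_v = lim_{s→0} s·G(s) = K·4 / (11·19) = (4/209)·K.
e_ss = 4/K_v = 2.6125 ⇒ K_v = 320/209 ⇒ K = (320/209)/(4/209) = 80.

80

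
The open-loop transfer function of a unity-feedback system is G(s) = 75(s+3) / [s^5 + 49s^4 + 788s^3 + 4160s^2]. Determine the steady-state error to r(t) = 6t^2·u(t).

3328/15

The denominator has no term below 4160s^2 — 2 poles at s=0, type 2.
K_a = lim_{s→0} s^2·G(s) = 75·3 / 4160 = 45/832.
r(t) = 6t^2 gives R(s) = 12/s^3.
e_ss = 12/K_a = 12/(45/832) = 3328/15.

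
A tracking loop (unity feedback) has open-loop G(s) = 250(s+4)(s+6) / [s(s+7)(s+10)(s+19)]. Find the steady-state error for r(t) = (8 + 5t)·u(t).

The open loop has one pole at the origin → type 1 system. Treating each term separately:
  • 8: tracked with zero error.
  • 5t: e_ss = 5/K_v with K_v=600/133 → 133/120.
Total e_ss = 133/120.

133/120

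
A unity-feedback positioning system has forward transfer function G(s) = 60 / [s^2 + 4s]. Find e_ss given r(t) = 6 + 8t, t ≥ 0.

8/15

The denominator has no term below 4s — 1 pole at s=0, type 1. Treating each term separately:
  • 6: tracked with zero error.
  • 8t: e_ss = 8/K_v with K_v=15 → 8/15.
Total e_ss = 8/15.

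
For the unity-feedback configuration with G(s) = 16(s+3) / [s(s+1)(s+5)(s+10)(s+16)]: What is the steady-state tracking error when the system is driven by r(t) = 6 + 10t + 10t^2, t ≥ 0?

infinity

The open loop has one pole at the origin → type 1 system. Taking each input component in turn:
  • 6: tracked with zero error.
  • 10t: e_ss = 10/K_v with K_v=0.06 → 500/3.
  • 10t^2: a type-1 system cannot track it, e_ss → ∞.
The unbounded component dominates.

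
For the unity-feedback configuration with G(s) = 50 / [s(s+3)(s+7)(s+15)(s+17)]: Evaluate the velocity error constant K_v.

10/1071

System type = 1 (one pole at s=0).
K_v = lim_{s→0} s·G(s) = 50 / (3·7·15·17) = 10/1071.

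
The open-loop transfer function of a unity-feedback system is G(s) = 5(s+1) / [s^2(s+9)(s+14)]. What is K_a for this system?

The open loop has two poles at the origin → type 2 system.
K_a = lim_{s→0} s^2·G(s) = 5·1 / (9·14) = 5/126.

5/126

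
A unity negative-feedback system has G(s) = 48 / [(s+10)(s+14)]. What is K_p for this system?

The open loop has no poles at the origin → type 0 system.
K_p = lim_{s→0} G(s) = 48 / (10·14) = 12/35.

12/35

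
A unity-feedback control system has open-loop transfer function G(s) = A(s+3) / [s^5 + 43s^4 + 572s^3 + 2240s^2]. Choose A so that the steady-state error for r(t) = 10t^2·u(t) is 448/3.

Lowest-order denominator term is 2240s^2, so the open loop has 2 poles at the origin → type 2 system.
K_a = lim_{s→0} s^2·G(s) = A·3 / 2240 = (3/2240)·A.
e_ss = 20/K_a = 448/3 ⇒ K_a = 15/112 ⇒ A = (15/112)/(3/2240) = 100.

100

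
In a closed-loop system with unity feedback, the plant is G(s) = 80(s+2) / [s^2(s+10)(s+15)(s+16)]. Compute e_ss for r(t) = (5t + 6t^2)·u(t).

180

Two free integrators in G(s): this is a type 2 system. Taking each input component in turn:
  • 5t: tracked with zero error.
  • 6t^2: e_ss = 12/K_a with K_a=1/15 → 180.
Total e_ss = 180.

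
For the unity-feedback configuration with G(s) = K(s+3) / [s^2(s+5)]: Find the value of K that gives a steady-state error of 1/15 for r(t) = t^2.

The open loop has two poles at the origin → type 2 system.
K_a = lim_{s→0} s^2·G(s) = K·3 / (5) = 0.6·K.
e_ss = 2/K_a = 1/15 ⇒ K_a = 30 ⇒ K = 30/0.6 = 50.

50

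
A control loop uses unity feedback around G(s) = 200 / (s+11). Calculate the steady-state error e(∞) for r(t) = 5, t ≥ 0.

G(s) has no factors of s in the denominator, so the system is type 0.
K_p = lim_{s→0} G(s) = 200 / (11) = 200/11.
e_ss = 5/(1 + K_p) = 5/(211/11) = 55/211.

55/211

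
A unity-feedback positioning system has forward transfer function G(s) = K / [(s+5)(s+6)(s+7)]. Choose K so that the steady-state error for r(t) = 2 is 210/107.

System type = 0 (no poles at s=0).
K_p = lim_{s→0} G(s) = K / (5·6·7) = (1/210)·K.
e_ss = 2/(1 + K_p) = 210/107 ⇒ 1 + (1/210)·K = 107/105 ⇒ K = 4.

4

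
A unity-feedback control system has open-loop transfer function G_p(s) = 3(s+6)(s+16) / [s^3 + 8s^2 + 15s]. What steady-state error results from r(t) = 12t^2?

The denominator has no term below 15s — 1 pole at s=0, type 1.
For a type-1 system K_a = 0, so e_ss to a parabolic input is unbounded.

infinity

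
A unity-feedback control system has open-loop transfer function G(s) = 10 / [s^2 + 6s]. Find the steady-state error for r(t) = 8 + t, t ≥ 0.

0.6

The denominator has no term below 6s — 1 pole at s=0, type 1. Taking each input component in turn:
  • 8: tracked with zero error.
  • t: e_ss = 1/K_v with K_v=5/3 → 0.6.
Total e_ss = 0.6.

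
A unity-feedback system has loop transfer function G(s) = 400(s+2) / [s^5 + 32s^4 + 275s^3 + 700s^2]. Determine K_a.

The denominator has no term below 700s^2 — 2 poles at s=0, type 2.
K_a = lim_{s→0} s^2·G(s) = 400·2 / 700 = 8/7.

8/7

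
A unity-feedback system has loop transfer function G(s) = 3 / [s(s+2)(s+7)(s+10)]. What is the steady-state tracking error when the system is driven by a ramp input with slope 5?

One free integrator in G(s): this is a type 1 system.
K_v = lim_{s→0} s·G(s) = 3 / (2·7·10) = 3/140.
e_ss = 5/K_v = 5/(3/140) = 700/3.

700/3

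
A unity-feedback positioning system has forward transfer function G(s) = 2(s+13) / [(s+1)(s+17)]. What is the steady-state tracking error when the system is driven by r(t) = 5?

The open loop has no poles at the origin → type 0 system.
K_p = lim_{s→0} G(s) = 2·13 / (1·17) = 26/17.
e_ss = 5/(1 + K_p) = 5/(43/17) = 85/43.

85/43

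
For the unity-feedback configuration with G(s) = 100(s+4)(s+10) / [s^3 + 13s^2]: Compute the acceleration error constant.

Lowest-order denominator term is 13s^2, so the open loop has 2 poles at the origin → type 2 system.
K_a = lim_{s→0} s^2·G(s) = 100·4·10 / 13 = 4000/13.

4000/13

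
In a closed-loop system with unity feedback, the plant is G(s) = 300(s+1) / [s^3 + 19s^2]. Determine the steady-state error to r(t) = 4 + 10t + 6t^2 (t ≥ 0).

Factoring s^2 from the denominator leaves a polynomial with constant term 19, so the system is type 2. By superposition:
  • 4: tracked with zero error.
  • 10t: tracked with zero error.
  • 6t^2: e_ss = 12/K_a with K_a=300/19 → 0.76.
Total e_ss = 0.76.

0.76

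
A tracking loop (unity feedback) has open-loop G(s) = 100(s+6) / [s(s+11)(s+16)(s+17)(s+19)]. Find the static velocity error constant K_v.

75/7106

The open loop has one pole at the origin → type 1 system.
K_v = lim_{s→0} s·G(s) = 100·6 / (11·16·17·19) = 75/7106.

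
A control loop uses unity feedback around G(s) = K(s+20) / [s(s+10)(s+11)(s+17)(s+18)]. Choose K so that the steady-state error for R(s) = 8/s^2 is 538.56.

25

One free integrator in G(s): this is a type 1 system.
K_v = lim_{s→0} s·G(s) = K·20 / (10·11·17·18) = (1/1683)·K.
e_ss = 8/K_v = 538.56 ⇒ K_v = 25/1683 ⇒ K = (25/1683)/(1/1683) = 25.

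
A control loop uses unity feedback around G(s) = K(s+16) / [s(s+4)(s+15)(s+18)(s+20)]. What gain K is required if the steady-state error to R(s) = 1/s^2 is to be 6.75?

200

One free integrator in G(s): this is a type 1 system.
K_v = lim_{s→0} s·G(s) = K·16 / (4·15·18·20) = (1/1350)·K.
e_ss = 1/K_v = 6.75 ⇒ K_v = 4/27 ⇒ K = (4/27)/(1/1350) = 200.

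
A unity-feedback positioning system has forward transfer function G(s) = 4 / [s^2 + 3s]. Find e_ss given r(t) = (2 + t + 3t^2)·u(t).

The denominator has no term below 3s — 1 pole at s=0, type 1. Taking each input component in turn:
  • 2: tracked with zero error.
  • t: e_ss = 1/K_v with K_v=4/3 → 0.75.
  • 3t^2: a type-1 system cannot track it, e_ss → ∞.
The unbounded component dominates.

infinity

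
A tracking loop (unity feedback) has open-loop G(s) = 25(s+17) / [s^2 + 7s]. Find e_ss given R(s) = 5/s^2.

7/85

Factoring s from the denominator leaves a polynomial with constant term 7, so the system is type 1.
K_v = lim_{s→0} s·G(s) = 25·17 / 7 = 425/7.
e_ss = 5/K_v = 5/(425/7) = 7/85.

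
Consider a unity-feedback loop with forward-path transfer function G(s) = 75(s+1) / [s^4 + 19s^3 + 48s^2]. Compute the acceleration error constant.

Factoring s^2 from the denominator leaves a polynomial with constant term 48, so the system is type 2.
K_a = lim_{s→0} s^2·G(s) = 75·1 / 48 = 1.5625.

1.5625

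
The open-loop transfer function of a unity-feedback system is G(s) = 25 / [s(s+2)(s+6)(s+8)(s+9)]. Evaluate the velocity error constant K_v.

25/864

G(s) has one factor of s in the denominator, so the system is type 1.
K_v = lim_{s→0} s·G(s) = 25 / (2·6·8·9) = 25/864.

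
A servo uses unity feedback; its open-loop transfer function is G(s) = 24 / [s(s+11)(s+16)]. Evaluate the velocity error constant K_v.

3/22

The open loop has one pole at the origin → type 1 system.
K_v = lim_{s→0} s·G(s) = 24 / (11·16) = 3/22.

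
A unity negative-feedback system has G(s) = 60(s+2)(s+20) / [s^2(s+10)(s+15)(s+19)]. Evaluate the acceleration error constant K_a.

The open loop has two poles at the origin → type 2 system.
K_a = lim_{s→0} s^2·G(s) = 60·2·20 / (10·15·19) = 16/19.

16/19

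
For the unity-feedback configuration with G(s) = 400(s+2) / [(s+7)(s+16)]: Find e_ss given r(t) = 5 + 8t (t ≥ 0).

No free integrators in G(s): this is a type 0 system. By superposition:
  • 5: e_ss = 5/(1+K_p) with K_p=50/7 → 35/57.
  • 8t: a type-0 system cannot track it, e_ss → ∞.
The unbounded component dominates.

infinity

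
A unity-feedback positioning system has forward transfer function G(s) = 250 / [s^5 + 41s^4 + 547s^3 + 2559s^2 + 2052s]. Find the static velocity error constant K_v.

Lowest-order denominator term is 2052s, so the open loop has 1 pole at the origin → type 1 system.
K_v = lim_{s→0} s·G(s) = 250 / 2052 = 125/1026.

125/1026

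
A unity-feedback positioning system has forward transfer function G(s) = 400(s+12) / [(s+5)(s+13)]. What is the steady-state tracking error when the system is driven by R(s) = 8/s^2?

infinity

G(s) has no factors of s in the denominator, so the system is type 0.
For a type-0 system K_v = 0, so e_ss to a ramp input is unbounded.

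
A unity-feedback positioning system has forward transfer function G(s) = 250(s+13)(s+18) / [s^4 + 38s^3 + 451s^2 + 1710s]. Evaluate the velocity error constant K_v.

650/19

Factoring s from the denominator leaves a polynomial with constant term 1710, so the system is type 1.
K_v = lim_{s→0} s·G(s) = 250·13·18 / 1710 = 650/19.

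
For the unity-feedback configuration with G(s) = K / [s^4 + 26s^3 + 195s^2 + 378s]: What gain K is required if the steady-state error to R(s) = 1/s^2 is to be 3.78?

Lowest-order denominator term is 378s, so the open loop has 1 pole at the origin → type 1 system.
K_v = lim_{s→0} s·G(s) = K / 378 = (1/378)·K.
e_ss = 1/K_v = 3.78 ⇒ K_v = 50/189 ⇒ K = (50/189)/(1/378) = 100.

100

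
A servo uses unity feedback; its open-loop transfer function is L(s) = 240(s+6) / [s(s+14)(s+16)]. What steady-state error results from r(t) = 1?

0

System type = 1 (one pole at s=0).
A type-1 system has K_p = ∞, so it tracks a step input with zero steady-state error.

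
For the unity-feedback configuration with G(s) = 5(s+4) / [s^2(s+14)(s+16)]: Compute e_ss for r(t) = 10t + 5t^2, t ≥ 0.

112

System type = 2 (two poles at s=0). By superposition:
  • 10t: tracked with zero error.
  • 5t^2: e_ss = 10/K_a with K_a=5/56 → 112.
Total e_ss = 112.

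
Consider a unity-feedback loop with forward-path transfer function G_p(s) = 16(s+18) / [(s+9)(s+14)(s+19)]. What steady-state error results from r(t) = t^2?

No free integrators in G_p(s): this is a type 0 system.
For a type-0 system K_a = 0, so e_ss to a parabolic input is unbounded.

infinity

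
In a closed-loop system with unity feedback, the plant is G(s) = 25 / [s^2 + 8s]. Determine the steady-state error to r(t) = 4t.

Lowest-order denominator term is 8s, so the open loop has 1 pole at the origin → type 1 system.
K_v = lim_{s→0} s·G(s) = 25 / 8 = 3.125.
e_ss = 4/K_v = 4/3.125 = 1.28.

1.28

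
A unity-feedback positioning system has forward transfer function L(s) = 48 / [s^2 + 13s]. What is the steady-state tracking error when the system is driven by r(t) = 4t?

13/12

Factoring s from the denominator leaves a polynomial with constant term 13, so the system is type 1.
K_v = lim_{s→0} s·L(s) = 48 / 13 = 48/13.
e_ss = 4/K_v = 4/(48/13) = 13/12.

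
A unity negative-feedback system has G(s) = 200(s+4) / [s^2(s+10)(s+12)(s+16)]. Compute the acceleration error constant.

5/12

System type = 2 (two poles at s=0).
K_a = lim_{s→0} s^2·G(s) = 200·4 / (10·12·16) = 5/12.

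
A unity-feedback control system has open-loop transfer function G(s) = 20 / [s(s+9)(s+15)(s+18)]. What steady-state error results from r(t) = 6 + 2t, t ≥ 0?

243

One free integrator in G(s): this is a type 1 system. Taking each input component in turn:
  • 6: tracked with zero error.
  • 2t: e_ss = 2/K_v with K_v=2/243 → 243.
Total e_ss = 243.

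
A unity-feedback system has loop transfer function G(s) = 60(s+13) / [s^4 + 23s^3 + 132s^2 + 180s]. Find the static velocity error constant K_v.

13/3

Lowest-order denominator term is 180s, so the open loop has 1 pole at the origin → type 1 system.
K_v = lim_{s→0} s·G(s) = 60·13 / 180 = 13/3.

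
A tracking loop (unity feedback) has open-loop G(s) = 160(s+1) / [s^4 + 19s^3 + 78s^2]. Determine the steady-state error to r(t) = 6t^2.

The denominator has no term below 78s^2 — 2 poles at s=0, type 2.
K_a = lim_{s→0} s^2·G(s) = 160·1 / 78 = 80/39.
r(t) = 6t^2 gives R(s) = 12/s^3.
e_ss = 12/K_a = 12/(80/39) = 5.85.

5.85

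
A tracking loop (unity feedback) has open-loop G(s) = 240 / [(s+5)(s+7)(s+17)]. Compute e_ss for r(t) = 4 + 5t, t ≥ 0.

No free integrators in G(s): this is a type 0 system. By superposition:
  • 4: e_ss = 4/(1+K_p) with K_p=48/119 → 476/167.
  • 5t: a type-0 system cannot track it, e_ss → ∞.
The unbounded component dominates.

infinity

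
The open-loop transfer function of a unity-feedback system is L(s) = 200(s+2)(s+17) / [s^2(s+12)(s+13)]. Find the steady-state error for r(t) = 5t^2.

The open loop has two poles at the origin → type 2 system.
K_a = lim_{s→0} s^2·L(s) = 200·2·17 / (12·13) = 1700/39.
r(t) = 5t^2 gives R(s) = 10/s^3.
e_ss = 10/K_a = 10/(1700/39) = 39/170.

39/170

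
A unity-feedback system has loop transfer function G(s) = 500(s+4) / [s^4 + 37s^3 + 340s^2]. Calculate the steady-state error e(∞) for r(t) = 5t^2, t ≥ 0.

1.7

Lowest-order denominator term is 340s^2, so the open loop has 2 poles at the origin → type 2 system.
K_a = lim_{s→0} s^2·G(s) = 500·4 / 340 = 100/17.
r(t) = 5t^2 gives R(s) = 10/s^3.
e_ss = 10/K_a = 10/(100/17) = 1.7.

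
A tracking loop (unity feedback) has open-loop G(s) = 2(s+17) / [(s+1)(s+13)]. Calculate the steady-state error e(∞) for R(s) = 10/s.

130/47

G(s) has no factors of s in the denominator, so the system is type 0.
K_p = lim_{s→0} G(s) = 2·17 / (1·13) = 34/13.
e_ss = 10/(1 + K_p) = 10/(47/13) = 130/47.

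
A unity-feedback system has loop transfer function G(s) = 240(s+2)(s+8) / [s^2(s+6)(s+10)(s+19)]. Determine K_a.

64/19

Two free integrators in G(s): this is a type 2 system.
K_a = lim_{s→0} s^2·G(s) = 240·2·8 / (6·10·19) = 64/19.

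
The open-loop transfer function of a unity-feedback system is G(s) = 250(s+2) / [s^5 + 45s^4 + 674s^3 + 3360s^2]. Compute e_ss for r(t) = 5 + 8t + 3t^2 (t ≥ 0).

40.32

The denominator has no term below 3360s^2 — 2 poles at s=0, type 2. By superposition:
  • 5: tracked with zero error.
  • 8t: tracked with zero error.
  • 3t^2: e_ss = 6/K_a with K_a=25/168 → 40.32.
Total e_ss = 40.32.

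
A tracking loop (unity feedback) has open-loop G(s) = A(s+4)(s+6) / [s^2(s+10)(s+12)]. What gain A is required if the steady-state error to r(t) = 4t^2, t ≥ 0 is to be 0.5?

80

System type = 2 (two poles at s=0).
K_a = lim_{s→0} s^2·G(s) = A·4·6 / (10·12) = 0.2·A.
e_ss = 8/K_a = 0.5 ⇒ K_a = 16 ⇒ A = 16/0.2 = 80.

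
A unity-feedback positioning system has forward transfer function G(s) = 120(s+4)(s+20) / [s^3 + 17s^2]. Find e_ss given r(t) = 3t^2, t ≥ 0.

Factoring s^2 from the denominator leaves a polynomial with constant term 17, so the system is type 2.
K_a = lim_{s→0} s^2·G(s) = 120·4·20 / 17 = 9600/17.
r(t) = 3t^2 gives R(s) = 6/s^3.
e_ss = 6/K_a = 6/(9600/17) = 17/1600.

17/1600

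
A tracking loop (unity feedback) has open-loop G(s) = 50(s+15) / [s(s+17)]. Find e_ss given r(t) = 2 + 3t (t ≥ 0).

0.068

The open loop has one pole at the origin → type 1 system. Treating each term separately:
  • 2: tracked with zero error.
  • 3t: e_ss = 3/K_v with K_v=750/17 → 0.068.
Total e_ss = 0.068.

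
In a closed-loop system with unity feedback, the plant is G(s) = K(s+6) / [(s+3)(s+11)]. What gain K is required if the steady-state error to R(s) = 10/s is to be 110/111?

50

The open loop has no poles at the origin → type 0 system.
K_p = lim_{s→0} G(s) = K·6 / (3·11) = (2/11)·K.
e_ss = 10/(1 + K_p) = 110/111 ⇒ 1 + (2/11)·K = 111/11 ⇒ K = 50.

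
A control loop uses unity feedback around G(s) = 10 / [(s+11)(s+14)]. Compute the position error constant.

5/77

G(s) has no factors of s in the denominator, so the system is type 0.
K_p = lim_{s→0} G(s) = 10 / (11·14) = 5/77.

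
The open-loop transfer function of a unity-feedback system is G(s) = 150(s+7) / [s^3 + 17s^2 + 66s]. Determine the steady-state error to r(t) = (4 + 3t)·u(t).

Lowest-order denominator term is 66s, so the open loop has 1 pole at the origin → type 1 system. Treating each term separately:
  • 4: tracked with zero error.
  • 3t: e_ss = 3/K_v with K_v=175/11 → 33/175.
Total e_ss = 33/175.

33/175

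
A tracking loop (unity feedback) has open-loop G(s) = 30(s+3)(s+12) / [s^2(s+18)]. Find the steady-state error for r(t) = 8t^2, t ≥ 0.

4/15

Two free integrators in G(s): this is a type 2 system.
K_a = lim_{s→0} s^2·G(s) = 30·3·12 / (18) = 60.
r(t) = 8t^2 gives R(s) = 16/s^3.
e_ss = 16/K_a = 16/60 = 4/15.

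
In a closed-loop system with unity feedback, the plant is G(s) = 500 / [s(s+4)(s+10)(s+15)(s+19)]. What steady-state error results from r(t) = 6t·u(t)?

System type = 1 (one pole at s=0).
K_v = lim_{s→0} s·G(s) = 500 / (4·10·15·19) = 5/114.
e_ss = 6/K_v = 6/(5/114) = 136.8.

136.8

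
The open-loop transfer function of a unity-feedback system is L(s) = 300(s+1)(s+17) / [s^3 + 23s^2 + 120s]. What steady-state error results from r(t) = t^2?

The denominator has no term below 120s — 1 pole at s=0, type 1.
For a type-1 system K_a = 0, so e_ss to a parabolic input is unbounded.

infinity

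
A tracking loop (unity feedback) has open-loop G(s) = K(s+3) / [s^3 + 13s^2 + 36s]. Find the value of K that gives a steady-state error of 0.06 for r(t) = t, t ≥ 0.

The denominator has no term below 36s — 1 pole at s=0, type 1.
K_v = lim_{s→0} s·G(s) = K·3 / 36 = (1/12)·K.
e_ss = 1/K_v = 0.06 ⇒ K_v = 50/3 ⇒ K = (50/3)/(1/12) = 200.

200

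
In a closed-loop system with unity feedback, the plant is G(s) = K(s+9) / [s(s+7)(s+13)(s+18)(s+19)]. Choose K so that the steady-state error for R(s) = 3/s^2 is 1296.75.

System type = 1 (one pole at s=0).
K_v = lim_{s→0} s·G(s) = K·9 / (7·13·18·19) = (1/3458)·K.
e_ss = 3/K_v = 1296.75 ⇒ K_v = 4/1729 ⇒ K = (4/1729)/(1/3458) = 8.

8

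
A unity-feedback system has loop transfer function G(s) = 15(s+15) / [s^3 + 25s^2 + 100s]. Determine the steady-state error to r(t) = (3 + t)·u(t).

4/9

The denominator has no term below 100s — 1 pole at s=0, type 1. By superposition:
  • 3: tracked with zero error.
  • t: e_ss = 1/K_v with K_v=2.25 → 4/9.
Total e_ss = 4/9.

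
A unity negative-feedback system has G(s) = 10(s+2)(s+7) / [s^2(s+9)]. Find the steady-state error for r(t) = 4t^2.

18/35

System type = 2 (two poles at s=0).
K_a = lim_{s→0} s^2·G(s) = 10·2·7 / (9) = 140/9.
r(t) = 4t^2 gives R(s) = 8/s^3.
e_ss = 8/K_a = 8/(140/9) = 18/35.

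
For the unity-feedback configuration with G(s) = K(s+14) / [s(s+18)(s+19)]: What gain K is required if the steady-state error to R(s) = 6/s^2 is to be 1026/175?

One free integrator in G(s): this is a type 1 system.
K_v = lim_{s→0} s·G(s) = K·14 / (18·19) = (7/171)·K.
e_ss = 6/K_v = 1026/175 ⇒ K_v = 175/171 ⇒ K = (175/171)/(7/171) = 25.

25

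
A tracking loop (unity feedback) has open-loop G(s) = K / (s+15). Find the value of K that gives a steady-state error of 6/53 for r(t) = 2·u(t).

250

G(s) has no factors of s in the denominator, so the system is type 0.
K_p = lim_{s→0} G(s) = K / (15) = (1/15)·K.
e_ss = 2/(1 + K_p) = 6/53 ⇒ 1 + (1/15)·K = 53/3 ⇒ K = 250.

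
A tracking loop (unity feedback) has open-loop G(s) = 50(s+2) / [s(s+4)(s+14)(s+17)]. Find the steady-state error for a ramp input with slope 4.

38.08

System type = 1 (one pole at s=0).
K_v = lim_{s→0} s·G(s) = 50·2 / (4·14·17) = 25/238.
e_ss = 4/K_v = 4/(25/238) = 38.08.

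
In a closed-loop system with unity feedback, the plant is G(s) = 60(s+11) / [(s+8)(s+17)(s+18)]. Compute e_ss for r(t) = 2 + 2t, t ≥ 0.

infinity

G(s) has no factors of s in the denominator, so the system is type 0. Taking each input component in turn:
  • 2: e_ss = 2/(1+K_p) with K_p=55/204 → 408/259.
  • 2t: a type-0 system cannot track it, e_ss → ∞.
The unbounded component dominates.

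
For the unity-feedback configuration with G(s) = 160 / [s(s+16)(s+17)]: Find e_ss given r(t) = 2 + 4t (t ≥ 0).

6.8

One free integrator in G(s): this is a type 1 system. By superposition:
  • 2: tracked with zero error.
  • 4t: e_ss = 4/K_v with K_v=10/17 → 6.8.
Total e_ss = 6.8.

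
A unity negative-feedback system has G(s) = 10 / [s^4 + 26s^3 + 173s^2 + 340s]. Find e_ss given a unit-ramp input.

The denominator has no term below 340s — 1 pole at s=0, type 1.
K_v = lim_{s→0} s·G(s) = 10 / 340 = 1/34.
e_ss = 1/K_v = 1/(1/34) = 34.

34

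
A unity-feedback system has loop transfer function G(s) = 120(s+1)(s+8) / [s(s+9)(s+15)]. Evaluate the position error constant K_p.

infinity

K_p = lim_{s→0} G(s); with 1 pole at the origin the limit diverges, so K_p = ∞.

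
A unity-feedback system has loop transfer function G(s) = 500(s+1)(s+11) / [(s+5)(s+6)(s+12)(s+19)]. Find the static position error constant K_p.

System type = 0 (no poles at s=0).
K_p = lim_{s→0} G(s) = 500·1·11 / (5·6·12·19) = 275/342.

275/342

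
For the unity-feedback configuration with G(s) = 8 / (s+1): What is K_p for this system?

8

No free integrators in G(s): this is a type 0 system.
K_p = lim_{s→0} G(s) = 8 / (1) = 8.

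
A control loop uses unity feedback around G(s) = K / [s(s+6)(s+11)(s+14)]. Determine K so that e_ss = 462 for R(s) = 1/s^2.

One free integrator in G(s): this is a type 1 system.
K_v = lim_{s→0} s·G(s) = K / (6·11·14) = (1/924)·K.
e_ss = 1/K_v = 462 ⇒ K_v = 1/462 ⇒ K = (1/462)/(1/924) = 2.

2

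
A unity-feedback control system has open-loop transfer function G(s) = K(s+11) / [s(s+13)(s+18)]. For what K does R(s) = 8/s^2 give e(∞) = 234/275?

One free integrator in G(s): this is a type 1 system.
K_v = lim_{s→0} s·G(s) = K·11 / (13·18) = (11/234)·K.
e_ss = 8/K_v = 234/275 ⇒ K_v = 1100/117 ⇒ K = (1100/117)/(11/234) = 200.

200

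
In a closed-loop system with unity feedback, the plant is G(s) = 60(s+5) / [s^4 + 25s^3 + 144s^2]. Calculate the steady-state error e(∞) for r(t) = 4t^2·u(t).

3.84

The denominator has no term below 144s^2 — 2 poles at s=0, type 2.
K_a = lim_{s→0} s^2·G(s) = 60·5 / 144 = 25/12.
r(t) = 4t^2 gives R(s) = 8/s^3.
e_ss = 8/K_a = 8/(25/12) = 3.84.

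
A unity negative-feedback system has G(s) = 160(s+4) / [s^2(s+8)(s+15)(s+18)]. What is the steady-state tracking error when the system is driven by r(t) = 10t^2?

Two free integrators in G(s): this is a type 2 system.
K_a = lim_{s→0} s^2·G(s) = 160·4 / (8·15·18) = 8/27.
r(t) = 10t^2 gives R(s) = 20/s^3.
e_ss = 20/K_a = 20/(8/27) = 67.5.

67.5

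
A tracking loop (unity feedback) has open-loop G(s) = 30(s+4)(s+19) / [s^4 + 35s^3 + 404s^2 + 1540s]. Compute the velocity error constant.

The denominator has no term below 1540s — 1 pole at s=0, type 1.
K_v = lim_{s→0} s·G(s) = 30·4·19 / 1540 = 114/77.

114/77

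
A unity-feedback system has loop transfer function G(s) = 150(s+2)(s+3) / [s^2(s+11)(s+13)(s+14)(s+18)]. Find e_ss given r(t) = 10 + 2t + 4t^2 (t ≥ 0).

G(s) has two factors of s in the denominator, so the system is type 2. By superposition:
  • 10: tracked with zero error.
  • 2t: tracked with zero error.
  • 4t^2: e_ss = 8/K_a with K_a=25/1001 → 320.32.
Total e_ss = 320.32.

320.32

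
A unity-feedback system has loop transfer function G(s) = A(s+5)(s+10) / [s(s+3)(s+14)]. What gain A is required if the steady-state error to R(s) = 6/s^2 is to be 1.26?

4

G(s) has one factor of s in the denominator, so the system is type 1.
K_v = lim_{s→0} s·G(s) = A·5·10 / (3·14) = (25/21)·A.
e_ss = 6/K_v = 1.26 ⇒ K_v = 100/21 ⇒ A = (100/21)/(25/21) = 4.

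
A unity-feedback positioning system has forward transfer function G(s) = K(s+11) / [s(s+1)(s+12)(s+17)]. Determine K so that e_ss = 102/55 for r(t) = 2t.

The open loop has one pole at the origin → type 1 system.
K_v = lim_{s→0} s·G(s) = K·11 / (1·12·17) = (11/204)·K.
e_ss = 2/K_v = 102/55 ⇒ K_v = 55/51 ⇒ K = (55/51)/(11/204) = 20.

20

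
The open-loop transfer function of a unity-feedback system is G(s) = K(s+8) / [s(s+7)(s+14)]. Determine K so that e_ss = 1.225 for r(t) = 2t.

20

The open loop has one pole at the origin → type 1 system.
K_v = lim_{s→0} s·G(s) = K·8 / (7·14) = (4/49)·K.
e_ss = 2/K_v = 1.225 ⇒ K_v = 80/49 ⇒ K = (80/49)/(4/49) = 20.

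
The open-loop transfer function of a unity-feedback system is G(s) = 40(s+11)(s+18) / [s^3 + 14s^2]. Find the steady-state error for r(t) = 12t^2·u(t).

Factoring s^2 from the denominator leaves a polynomial with constant term 14, so the system is type 2.
K_a = lim_{s→0} s^2·G(s) = 40·11·18 / 14 = 3960/7.
r(t) = 12t^2 gives R(s) = 24/s^3.
e_ss = 24/K_a = 24/(3960/7) = 7/165.

7/165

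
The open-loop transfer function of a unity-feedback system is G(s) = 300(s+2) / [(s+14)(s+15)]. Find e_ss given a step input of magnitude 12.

28/9

G(s) has no factors of s in the denominator, so the system is type 0.
K_p = lim_{s→0} G(s) = 300·2 / (14·15) = 20/7.
e_ss = 12/(1 + K_p) = 12/(27/7) = 28/9.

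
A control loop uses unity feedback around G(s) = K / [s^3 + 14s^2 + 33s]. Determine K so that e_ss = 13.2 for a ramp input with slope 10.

25

Lowest-order denominator term is 33s, so the open loop has 1 pole at the origin → type 1 system.
K_v = lim_{s→0} s·G(s) = K / 33 = (1/33)·K.
e_ss = 10/K_v = 13.2 ⇒ K_v = 25/33 ⇒ K = (25/33)/(1/33) = 25.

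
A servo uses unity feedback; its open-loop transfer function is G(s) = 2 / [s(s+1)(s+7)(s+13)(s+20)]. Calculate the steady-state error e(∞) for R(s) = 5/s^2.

The open loop has one pole at the origin → type 1 system.
K_v = lim_{s→0} s·G(s) = 2 / (1·7·13·20) = 1/910.
e_ss = 5/K_v = 5/(1/910) = 4550.

4550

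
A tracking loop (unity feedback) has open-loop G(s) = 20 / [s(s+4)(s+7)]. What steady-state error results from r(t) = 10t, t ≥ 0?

System type = 1 (one pole at s=0).
K_v = lim_{s→0} s·G(s) = 20 / (4·7) = 5/7.
e_ss = 10/K_v = 10/(5/7) = 14.

14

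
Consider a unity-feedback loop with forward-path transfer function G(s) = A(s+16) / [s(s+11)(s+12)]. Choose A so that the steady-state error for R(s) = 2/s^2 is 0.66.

System type = 1 (one pole at s=0).
K_v = lim_{s→0} s·G(s) = A·16 / (11·12) = (4/33)·A.
e_ss = 2/K_v = 0.66 ⇒ K_v = 100/33 ⇒ A = (100/33)/(4/33) = 25.

25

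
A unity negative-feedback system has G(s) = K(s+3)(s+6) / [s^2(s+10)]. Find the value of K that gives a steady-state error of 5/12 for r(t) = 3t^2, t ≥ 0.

8

G(s) has two factors of s in the denominator, so the system is type 2.
K_a = lim_{s→0} s^2·G(s) = K·3·6 / (10) = 1.8·K.
e_ss = 6/K_a = 5/12 ⇒ K_a = 14.4 ⇒ K = 14.4/1.8 = 8.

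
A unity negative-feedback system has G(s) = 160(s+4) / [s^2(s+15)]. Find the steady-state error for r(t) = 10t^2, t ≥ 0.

The open loop has two poles at the origin → type 2 system.
K_a = lim_{s→0} s^2·G(s) = 160·4 / (15) = 128/3.
r(t) = 10t^2 gives R(s) = 20/s^3.
e_ss = 20/K_a = 20/(128/3) = 15/32.

15/32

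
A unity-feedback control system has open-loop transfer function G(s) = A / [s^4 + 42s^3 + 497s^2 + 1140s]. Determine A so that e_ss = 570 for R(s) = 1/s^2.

Lowest-order denominator term is 1140s, so the open loop has 1 pole at the origin → type 1 system.
K_v = lim_{s→0} s·G(s) = A / 1140 = (1/1140)·A.
e_ss = 1/K_v = 570 ⇒ K_v = 1/570 ⇒ A = (1/570)/(1/1140) = 2.

2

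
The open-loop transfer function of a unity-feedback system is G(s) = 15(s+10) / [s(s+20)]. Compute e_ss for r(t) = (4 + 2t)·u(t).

System type = 1 (one pole at s=0). Taking each input component in turn:
  • 4: tracked with zero error.
  • 2t: e_ss = 2/K_v with K_v=7.5 → 4/15.
Total e_ss = 4/15.

4/15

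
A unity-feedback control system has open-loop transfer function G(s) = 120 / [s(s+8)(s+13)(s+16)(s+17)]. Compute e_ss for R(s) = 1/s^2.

System type = 1 (one pole at s=0).
K_v = lim_{s→0} s·G(s) = 120 / (8·13·16·17) = 15/3536.
e_ss = 1/K_v = 1/(15/3536) = 3536/15.

3536/15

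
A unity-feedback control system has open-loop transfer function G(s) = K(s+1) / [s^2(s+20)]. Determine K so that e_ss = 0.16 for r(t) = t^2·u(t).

250

Two free integrators in G(s): this is a type 2 system.
K_a = lim_{s→0} s^2·G(s) = K·1 / (20) = 0.05·K.
e_ss = 2/K_a = 0.16 ⇒ K_a = 12.5 ⇒ K = 12.5/0.05 = 250.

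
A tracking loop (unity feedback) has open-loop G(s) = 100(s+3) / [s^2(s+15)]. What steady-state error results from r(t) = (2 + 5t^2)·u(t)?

Two free integrators in G(s): this is a type 2 system. Treating each term separately:
  • 2: tracked with zero error.
  • 5t^2: e_ss = 10/K_a with K_a=20 → 0.5.
Total e_ss = 0.5.

0.5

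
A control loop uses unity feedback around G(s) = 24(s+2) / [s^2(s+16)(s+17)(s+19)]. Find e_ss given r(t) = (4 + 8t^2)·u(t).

5168/3

Two free integrators in G(s): this is a type 2 system. Treating each term separately:
  • 4: tracked with zero error.
  • 8t^2: e_ss = 16/K_a with K_a=3/323 → 5168/3.
Total e_ss = 5168/3.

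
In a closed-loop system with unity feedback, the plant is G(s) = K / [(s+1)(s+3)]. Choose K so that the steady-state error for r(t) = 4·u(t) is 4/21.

60

No free integrators in G(s): this is a type 0 system.
K_p = lim_{s→0} G(s) = K / (1·3) = (1/3)·K.
e_ss = 4/(1 + K_p) = 4/21 ⇒ 1 + (1/3)·K = 21 ⇒ K = 60.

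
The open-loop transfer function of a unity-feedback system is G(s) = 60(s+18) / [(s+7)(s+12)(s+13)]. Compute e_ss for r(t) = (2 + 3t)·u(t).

infinity

G(s) has no factors of s in the denominator, so the system is type 0. By superposition:
  • 2: e_ss = 2/(1+K_p) with K_p=90/91 → 182/181.
  • 3t: a type-0 system cannot track it, e_ss → ∞.
The unbounded component dominates.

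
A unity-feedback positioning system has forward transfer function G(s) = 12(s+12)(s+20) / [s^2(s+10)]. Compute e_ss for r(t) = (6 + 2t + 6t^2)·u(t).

System type = 2 (two poles at s=0). Treating each term separately:
  • 6: tracked with zero error.
  • 2t: tracked with zero error.
  • 6t^2: e_ss = 12/K_a with K_a=288 → 1/24.
Total e_ss = 1/24.

1/24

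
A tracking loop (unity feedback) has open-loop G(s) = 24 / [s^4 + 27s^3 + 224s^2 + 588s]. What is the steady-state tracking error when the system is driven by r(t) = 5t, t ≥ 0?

The denominator has no term below 588s — 1 pole at s=0, type 1.
K_v = lim_{s→0} s·G(s) = 24 / 588 = 2/49.
e_ss = 5/K_v = 5/(2/49) = 122.5.

122.5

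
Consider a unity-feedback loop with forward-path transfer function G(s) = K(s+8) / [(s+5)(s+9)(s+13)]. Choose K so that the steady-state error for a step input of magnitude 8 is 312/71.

60

System type = 0 (no poles at s=0).
K_p = lim_{s→0} G(s) = K·8 / (5·9·13) = (8/585)·K.
e_ss = 8/(1 + K_p) = 312/71 ⇒ 1 + (8/585)·K = 71/39 ⇒ K = 60.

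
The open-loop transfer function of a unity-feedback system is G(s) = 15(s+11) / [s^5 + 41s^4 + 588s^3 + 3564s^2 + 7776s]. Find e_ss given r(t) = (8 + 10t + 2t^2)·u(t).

infinity

Factoring s from the denominator leaves a polynomial with constant term 7776, so the system is type 1. Taking each input component in turn:
  • 8: tracked with zero error.
  • 10t: e_ss = 10/K_v with K_v=55/2592 → 5184/11.
  • 2t^2: a type-1 system cannot track it, e_ss → ∞.
The unbounded component dominates.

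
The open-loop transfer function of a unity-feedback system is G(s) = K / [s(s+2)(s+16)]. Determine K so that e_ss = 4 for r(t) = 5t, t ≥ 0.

40

The open loop has one pole at the origin → type 1 system.
K_v = lim_{s→0} s·G(s) = K / (2·16) = (1/32)·K.
e_ss = 5/K_v = 4 ⇒ K_v = 1.25 ⇒ K = 1.25/(1/32) = 40.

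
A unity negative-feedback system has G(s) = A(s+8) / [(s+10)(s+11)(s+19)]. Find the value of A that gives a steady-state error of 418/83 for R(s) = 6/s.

50

G(s) has no factors of s in the denominator, so the system is type 0.
K_p = lim_{s→0} G(s) = A·8 / (10·11·19) = (4/1045)·A.
e_ss = 6/(1 + K_p) = 418/83 ⇒ 1 + (4/1045)·A = 249/209 ⇒ A = 50.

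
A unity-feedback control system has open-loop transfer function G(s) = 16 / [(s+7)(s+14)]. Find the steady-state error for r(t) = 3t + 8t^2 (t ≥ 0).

No free integrators in G(s): this is a type 0 system. By superposition:
  • 3t: a type-0 system cannot track it, e_ss → ∞.
  • 8t^2: a type-0 system cannot track it, e_ss → ∞.
The unbounded component dominates.

infinity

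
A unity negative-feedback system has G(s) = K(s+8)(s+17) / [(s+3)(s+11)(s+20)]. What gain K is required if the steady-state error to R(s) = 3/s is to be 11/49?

No free integrators in G(s): this is a type 0 system.
K_p = lim_{s→0} G(s) = K·8·17 / (3·11·20) = (34/165)·K.
e_ss = 3/(1 + K_p) = 11/49 ⇒ 1 + (34/165)·K = 147/11 ⇒ K = 60.

60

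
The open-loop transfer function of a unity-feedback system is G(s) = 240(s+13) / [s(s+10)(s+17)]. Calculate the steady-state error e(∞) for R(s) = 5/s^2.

System type = 1 (one pole at s=0).
K_v = lim_{s→0} s·G(s) = 240·13 / (10·17) = 312/17.
e_ss = 5/K_v = 5/(312/17) = 85/312.

85/312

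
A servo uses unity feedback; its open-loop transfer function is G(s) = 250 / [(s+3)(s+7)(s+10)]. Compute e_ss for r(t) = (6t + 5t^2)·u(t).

G(s) has no factors of s in the denominator, so the system is type 0. Taking each input component in turn:
  • 6t: a type-0 system cannot track it, e_ss → ∞.
  • 5t^2: a type-0 system cannot track it, e_ss → ∞.
The unbounded component dominates.

infinity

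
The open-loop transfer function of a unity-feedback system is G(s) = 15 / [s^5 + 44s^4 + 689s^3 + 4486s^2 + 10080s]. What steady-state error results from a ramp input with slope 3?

Factoring s from the denominator leaves a polynomial with constant term 10080, so the system is type 1.
K_v = lim_{s→0} s·G(s) = 15 / 10080 = 1/672.
e_ss = 3/K_v = 3/(1/672) = 2016.

2016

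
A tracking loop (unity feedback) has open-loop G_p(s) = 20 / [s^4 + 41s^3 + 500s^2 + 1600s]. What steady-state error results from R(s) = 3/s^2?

240

Factoring s from the denominator leaves a polynomial with constant term 1600, so the system is type 1.
K_v = lim_{s→0} s·G_p(s) = 20 / 1600 = 0.0125.
e_ss = 3/K_v = 3/0.0125 = 240.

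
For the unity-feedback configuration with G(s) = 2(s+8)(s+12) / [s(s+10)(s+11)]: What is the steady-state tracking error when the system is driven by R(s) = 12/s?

0

The open loop has one pole at the origin → type 1 system.
A type-1 system has K_p = ∞, so it tracks a step input with zero steady-state error.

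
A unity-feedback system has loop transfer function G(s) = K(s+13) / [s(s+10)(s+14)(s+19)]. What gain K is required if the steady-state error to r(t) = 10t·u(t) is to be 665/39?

120

The open loop has one pole at the origin → type 1 system.
K_v = lim_{s→0} s·G(s) = K·13 / (10·14·19) = (13/2660)·K.
e_ss = 10/K_v = 665/39 ⇒ K_v = 78/133 ⇒ K = (78/133)/(13/2660) = 120.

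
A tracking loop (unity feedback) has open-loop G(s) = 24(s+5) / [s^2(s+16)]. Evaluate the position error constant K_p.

K_p = lim_{s→0} G(s); with 2 poles at the origin the limit diverges, so K_p = ∞.

infinity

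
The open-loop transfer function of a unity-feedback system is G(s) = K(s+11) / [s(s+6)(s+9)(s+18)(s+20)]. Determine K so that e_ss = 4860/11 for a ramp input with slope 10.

40

G(s) has one factor of s in the denominator, so the system is type 1.
K_v = lim_{s→0} s·G(s) = K·11 / (6·9·18·20) = (11/19440)·K.
e_ss = 10/K_v = 4860/11 ⇒ K_v = 11/486 ⇒ K = (11/486)/(11/19440) = 40.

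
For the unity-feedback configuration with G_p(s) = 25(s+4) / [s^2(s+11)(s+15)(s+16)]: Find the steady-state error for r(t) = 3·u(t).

0

Two free integrators in G_p(s): this is a type 2 system.
A type-2 system has K_p = ∞, so it tracks a step input with zero steady-state error.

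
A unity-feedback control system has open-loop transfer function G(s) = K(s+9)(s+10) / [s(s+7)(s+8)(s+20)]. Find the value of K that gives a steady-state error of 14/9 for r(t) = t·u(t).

G(s) has one factor of s in the denominator, so the system is type 1.
K_v = lim_{s→0} s·G(s) = K·9·10 / (7·8·20) = (9/112)·K.
e_ss = 1/K_v = 14/9 ⇒ K_v = 9/14 ⇒ K = (9/14)/(9/112) = 8.

8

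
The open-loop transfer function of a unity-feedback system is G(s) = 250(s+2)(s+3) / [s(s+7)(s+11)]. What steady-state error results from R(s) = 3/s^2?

0.154

G(s) has one factor of s in the denominator, so the system is type 1.
K_v = lim_{s→0} s·G(s) = 250·2·3 / (7·11) = 1500/77.
e_ss = 3/K_v = 3/(1500/77) = 0.154.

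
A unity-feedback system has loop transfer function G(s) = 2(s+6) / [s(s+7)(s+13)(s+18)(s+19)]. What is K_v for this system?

The open loop has one pole at the origin → type 1 system.
K_v = lim_{s→0} s·G(s) = 2·6 / (7·13·18·19) = 2/5187.

2/5187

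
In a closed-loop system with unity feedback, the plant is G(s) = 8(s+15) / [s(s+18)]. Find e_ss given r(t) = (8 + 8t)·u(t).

The open loop has one pole at the origin → type 1 system. Treating each term separately:
  • 8: tracked with zero error.
  • 8t: e_ss = 8/K_v with K_v=20/3 → 1.2.
Total e_ss = 1.2.

1.2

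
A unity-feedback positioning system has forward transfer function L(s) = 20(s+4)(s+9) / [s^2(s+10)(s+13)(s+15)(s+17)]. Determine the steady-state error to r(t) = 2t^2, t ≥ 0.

L(s) has two factors of s in the denominator, so the system is type 2.
K_a = lim_{s→0} s^2·L(s) = 20·4·9 / (10·13·15·17) = 24/1105.
r(t) = 2t^2 gives R(s) = 4/s^3.
e_ss = 4/K_a = 4/(24/1105) = 1105/6.

1105/6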